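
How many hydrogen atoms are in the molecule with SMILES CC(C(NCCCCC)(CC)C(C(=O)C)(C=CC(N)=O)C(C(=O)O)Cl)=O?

29

Hydrogens are implicit in SMILES; fill each atom to its normal valence:
  6 × C: no H
  5 × C: 2 H each → 10
  4 × C: 3 H each → 12
  4 × O: no H
  3 × C: 1 H each → 3
  1 × Cl: no H
  1 × N: 2 H
  1 × N: 1 H
  1 × O: 1 H
  Total hydrogens = 29.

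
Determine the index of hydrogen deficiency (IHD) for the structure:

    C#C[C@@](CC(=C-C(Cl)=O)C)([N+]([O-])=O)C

5

Molecular formula from the SMILES: C9H10ClNO3.
DoU = (2C + 2 + N − H − X)/2 = (2·9 + 2 + 1 − 10 − 1)/2 = 10/2 = 5.
(Structurally: 0 ring(s) + 5 π bond(s) = 5.)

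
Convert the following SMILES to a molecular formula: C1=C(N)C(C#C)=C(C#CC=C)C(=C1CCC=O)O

C15H13NO2

Heavy atoms from the SMILES: 15 C, 1 N, 2 O.
Implicit hydrogens by atom environment:
  5 × C (aromatic): no H
  3 × C: 2 H each → 6
  3 × C: 1 H each → 3
  3 × C: no H
  1 × C (aromatic): 1 H
  1 × N: 2 H
  1 × O: 1 H
  1 × O: no H
  Total hydrogens = 13.
Molecular formula: C15H13NO2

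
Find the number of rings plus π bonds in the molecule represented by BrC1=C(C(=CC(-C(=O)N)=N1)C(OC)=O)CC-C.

6

Molecular formula from the SMILES: C11H13BrN2O3.
DoU = (2C + 2 + N − H − X)/2 = (2·11 + 2 + 2 − 13 − 1)/2 = 12/2 = 6.
(Structurally: 1 ring(s) + 5 π bond(s) = 6.)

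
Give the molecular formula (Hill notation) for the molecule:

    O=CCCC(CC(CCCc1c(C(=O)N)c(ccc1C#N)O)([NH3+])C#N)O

Heavy atoms from the SMILES: 18 C, 4 N, 4 O.
Implicit hydrogens by atom environment:
  6 × C: 2 H each → 12
  4 × C (aromatic): no H
  4 × C: no H
  2 × C (aromatic): 1 H each → 2
  2 × C: 1 H each → 2
  2 × N: no H
  2 × O: 1 H each → 2
  2 × O: no H
  1 × N (charge +1): 3 H
  1 × N: 2 H
  Total hydrogens = 23.
Net charge +1.
Molecular formula: C18H23N4O4+

C18H23N4O4+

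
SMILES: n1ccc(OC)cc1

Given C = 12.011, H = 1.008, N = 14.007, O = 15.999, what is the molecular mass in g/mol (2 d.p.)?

109.13

Molecular formula: C6H7NO.
M = 6×12.011 + 7×1.008 + 1×14.007 + 1×15.999 = 109.13 g/mol.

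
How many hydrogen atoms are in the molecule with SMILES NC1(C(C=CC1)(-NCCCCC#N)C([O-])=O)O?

16

Hydrogens are implicit in SMILES; fill each atom to its normal valence:
  5 × C: 2 H each → 10
  4 × C: no H
  2 × C: 1 H each → 2
  1 × N: 2 H
  1 × N: 1 H
  1 × N: no H
  1 × O: 1 H
  1 × O: no H
  1 × O (charge -1): no H
  Total hydrogens = 16.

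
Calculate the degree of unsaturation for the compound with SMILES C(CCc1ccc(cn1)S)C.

Molecular formula from the SMILES: C9H13NS.
DoU = (2C + 2 + N − H − X)/2 = (2·9 + 2 + 1 − 13 − 0)/2 = 8/2 = 4.
(Structurally: 1 ring(s) + 3 π bond(s) = 4.)

4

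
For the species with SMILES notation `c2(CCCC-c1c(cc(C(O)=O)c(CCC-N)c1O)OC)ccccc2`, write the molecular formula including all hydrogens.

Heavy atoms from the SMILES: 21 C, 1 N, 4 O.
Implicit hydrogens by atom environment:
  7 × C: 2 H each → 14
  6 × C (aromatic): 1 H each → 6
  6 × C (aromatic): no H
  2 × O: 1 H each → 2
  2 × O: no H
  1 × C: 3 H
  1 × C: no H
  1 × N: 2 H
  Total hydrogens = 27.
Molecular formula: C21H27NO4

C21H27NO4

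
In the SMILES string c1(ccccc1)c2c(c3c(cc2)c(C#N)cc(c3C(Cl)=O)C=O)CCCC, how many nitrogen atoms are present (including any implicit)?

1

The symbol for nitrogen appears 1 time in the SMILES.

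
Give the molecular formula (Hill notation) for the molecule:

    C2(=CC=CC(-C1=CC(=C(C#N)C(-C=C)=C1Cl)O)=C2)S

Heavy atoms from the SMILES: 15 C, 1 Cl, 1 N, 1 O, 1 S.
Implicit hydrogens by atom environment:
  7 × C (aromatic): no H
  5 × C (aromatic): 1 H each → 5
  1 × C: 2 H
  1 × C: 1 H
  1 × C: no H
  1 × Cl: no H
  1 × N: no H
  1 × O: 1 H
  1 × S: 1 H
  Total hydrogens = 10.
Molecular formula: C15H10ClNOS

C15H10ClNOS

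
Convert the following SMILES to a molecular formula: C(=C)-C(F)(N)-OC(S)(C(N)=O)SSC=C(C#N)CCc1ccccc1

Heavy atoms from the SMILES: 16 C, 1 F, 3 N, 2 O, 3 S.
Implicit hydrogens by atom environment:
  5 × C (aromatic): 1 H each → 5
  5 × C: no H
  3 × C: 2 H each → 6
  2 × C: 1 H each → 2
  2 × N: 2 H each → 4
  2 × O: no H
  2 × S: no H
  1 × C (aromatic): no H
  1 × F: no H
  1 × N: no H
  1 × S: 1 H
  Total hydrogens = 18.
Molecular formula: C16H18FN3O2S3

C16H18FN3O2S3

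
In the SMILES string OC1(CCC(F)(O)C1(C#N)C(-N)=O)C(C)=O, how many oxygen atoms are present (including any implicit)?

4

The symbol for oxygen appears 4 times in the SMILES.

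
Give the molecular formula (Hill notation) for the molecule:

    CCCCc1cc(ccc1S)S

C10H14S2

Heavy atoms from the SMILES: 10 C, 2 S.
Implicit hydrogens by atom environment:
  3 × C: 2 H each → 6
  3 × C (aromatic): 1 H each → 3
  3 × C (aromatic): no H
  2 × S: 1 H each → 2
  1 × C: 3 H
  Total hydrogens = 14.
Molecular formula: C10H14S2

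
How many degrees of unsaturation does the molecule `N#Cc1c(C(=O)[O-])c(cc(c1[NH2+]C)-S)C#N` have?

Molecular formula from the SMILES: C10H7N3O2S.
DoU = (2C + 2 + N − H − X)/2 = (2·10 + 2 + 3 − 7 − 0)/2 = 18/2 = 9.
(Structurally: 1 ring(s) + 8 π bond(s) = 9.)

9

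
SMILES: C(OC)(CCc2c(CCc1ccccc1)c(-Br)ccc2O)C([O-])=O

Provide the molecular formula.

C19H20BrO4-

Heavy atoms from the SMILES: 1 Br, 19 C, 4 O.
Implicit hydrogens by atom environment:
  7 × C (aromatic): 1 H each → 7
  5 × C (aromatic): no H
  4 × C: 2 H each → 8
  2 × O: no H
  1 × Br: no H
  1 × C: 3 H
  1 × C: 1 H
  1 × C: no H
  1 × O: 1 H
  1 × O (charge -1): no H
  Total hydrogens = 20.
Net charge -1.
Molecular formula: C19H20BrO4-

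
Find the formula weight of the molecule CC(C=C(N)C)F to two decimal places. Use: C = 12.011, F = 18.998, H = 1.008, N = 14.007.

103.14

Molecular formula: C5H10FN.
M = 5×12.011 + 1×18.998 + 10×1.008 + 1×14.007 = 103.14 g/mol.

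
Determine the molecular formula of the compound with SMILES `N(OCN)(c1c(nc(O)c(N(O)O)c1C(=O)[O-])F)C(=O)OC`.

Heavy atoms from the SMILES: 9 C, 1 F, 4 N, 8 O.
Implicit hydrogens by atom environment:
  5 × C (aromatic): no H
  4 × O: no H
  3 × O: 1 H each → 3
  2 × C: no H
  2 × N: no H
  1 × C: 3 H
  1 × C: 2 H
  1 × F: no H
  1 × N: 2 H
  1 × N (aromatic): no H
  1 × O (charge -1): no H
  Total hydrogens = 10.
Net charge -1.
Molecular formula: C9H10FN4O8-

C9H10FN4O8-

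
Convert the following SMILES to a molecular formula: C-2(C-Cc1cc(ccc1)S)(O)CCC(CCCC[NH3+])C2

Heavy atoms from the SMILES: 17 C, 1 N, 1 O, 1 S.
Implicit hydrogens by atom environment:
  9 × C: 2 H each → 18
  4 × C (aromatic): 1 H each → 4
  2 × C (aromatic): no H
  1 × C: 1 H
  1 × C: no H
  1 × N (charge +1): 3 H
  1 × O: 1 H
  1 × S: 1 H
  Total hydrogens = 28.
Net charge +1.
Molecular formula: C17H28NOS+

C17H28NOS+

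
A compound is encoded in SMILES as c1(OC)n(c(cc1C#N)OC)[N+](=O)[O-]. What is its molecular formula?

C7H7N3O4

Heavy atoms from the SMILES: 7 C, 3 N, 4 O.
Implicit hydrogens by atom environment:
  3 × C (aromatic): no H
  3 × O: no H
  2 × C: 3 H each → 6
  1 × C (aromatic): 1 H
  1 × C: no H
  1 × N (aromatic): no H
  1 × N: no H
  1 × N (charge +1): no H
  1 × O (charge -1): no H
  Total hydrogens = 7.
Molecular formula: C7H7N3O4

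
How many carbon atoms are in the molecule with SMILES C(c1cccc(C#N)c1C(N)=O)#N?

9

The symbol for carbon appears 9 times in the SMILES. Lowercase c denotes aromatic carbon and counts toward C.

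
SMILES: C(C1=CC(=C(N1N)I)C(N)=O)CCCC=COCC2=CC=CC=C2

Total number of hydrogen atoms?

22

Hydrogens are implicit in SMILES; fill each atom to its normal valence:
  6 × C (aromatic): 1 H each → 6
  5 × C: 2 H each → 10
  4 × C (aromatic): no H
  2 × C: 1 H each → 2
  2 × N: 2 H each → 4
  2 × O: no H
  1 × C: no H
  1 × I: no H
  1 × N (aromatic): no H
  Total hydrogens = 22.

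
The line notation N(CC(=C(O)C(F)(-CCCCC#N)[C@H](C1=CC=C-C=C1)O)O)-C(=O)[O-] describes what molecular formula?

C17H20FN2O5-

Heavy atoms from the SMILES: 17 C, 1 F, 2 N, 5 O.
Implicit hydrogens by atom environment:
  5 × C: 2 H each → 10
  5 × C (aromatic): 1 H each → 5
  5 × C: no H
  3 × O: 1 H each → 3
  1 × C: 1 H
  1 × C (aromatic): no H
  1 × F: no H
  1 × N: 1 H
  1 × N: no H
  1 × O: no H
  1 × O (charge -1): no H
  Total hydrogens = 20.
Net charge -1.
Molecular formula: C17H20FN2O5-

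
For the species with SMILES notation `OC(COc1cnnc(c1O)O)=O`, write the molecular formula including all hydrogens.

Heavy atoms from the SMILES: 6 C, 2 N, 5 O.
Implicit hydrogens by atom environment:
  3 × C (aromatic): no H
  3 × O: 1 H each → 3
  2 × N (aromatic): no H
  2 × O: no H
  1 × C: 2 H
  1 × C (aromatic): 1 H
  1 × C: no H
  Total hydrogens = 6.
Molecular formula: C6H6N2O5

C6H6N2O5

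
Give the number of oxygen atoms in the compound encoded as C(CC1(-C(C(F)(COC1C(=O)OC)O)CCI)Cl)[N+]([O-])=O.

The symbol for oxygen appears 6 times in the SMILES.

6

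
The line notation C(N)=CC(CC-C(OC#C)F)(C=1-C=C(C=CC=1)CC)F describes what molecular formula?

Heavy atoms from the SMILES: 16 C, 2 F, 1 N, 1 O.
Implicit hydrogens by atom environment:
  4 × C: 1 H each → 4
  4 × C (aromatic): 1 H each → 4
  3 × C: 2 H each → 6
  2 × C: no H
  2 × C (aromatic): no H
  2 × F: no H
  1 × C: 3 H
  1 × N: 2 H
  1 × O: no H
  Total hydrogens = 19.
Molecular formula: C16H19F2NO

C16H19F2NO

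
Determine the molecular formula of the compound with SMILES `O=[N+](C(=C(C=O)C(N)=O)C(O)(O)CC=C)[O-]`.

C8H10N2O6

Heavy atoms from the SMILES: 8 C, 2 N, 6 O.
Implicit hydrogens by atom environment:
  4 × C: no H
  3 × O: no H
  2 × C: 2 H each → 4
  2 × C: 1 H each → 2
  2 × O: 1 H each → 2
  1 × N: 2 H
  1 × N (charge +1): no H
  1 × O (charge -1): no H
  Total hydrogens = 10.
Molecular formula: C8H10N2O6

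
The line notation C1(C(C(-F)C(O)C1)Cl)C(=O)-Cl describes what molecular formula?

C6H7Cl2FO2

Heavy atoms from the SMILES: 6 C, 2 Cl, 1 F, 2 O.
Implicit hydrogens by atom environment:
  4 × C: 1 H each → 4
  2 × Cl: no H
  1 × C: 2 H
  1 × C: no H
  1 × F: no H
  1 × O: 1 H
  1 × O: no H
  Total hydrogens = 7.
Molecular formula: C6H7Cl2FO2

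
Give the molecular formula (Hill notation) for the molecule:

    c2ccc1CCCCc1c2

C10H12

Heavy atoms from the SMILES: 10 C.
Implicit hydrogens by atom environment:
  4 × C: 2 H each → 8
  4 × C (aromatic): 1 H each → 4
  2 × C (aromatic): no H
  Total hydrogens = 12.
Molecular formula: C10H12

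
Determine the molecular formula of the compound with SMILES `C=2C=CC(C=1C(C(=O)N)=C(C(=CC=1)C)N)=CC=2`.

Heavy atoms from the SMILES: 14 C, 2 N, 1 O.
Implicit hydrogens by atom environment:
  7 × C (aromatic): 1 H each → 7
  5 × C (aromatic): no H
  2 × N: 2 H each → 4
  1 × C: 3 H
  1 × C: no H
  1 × O: no H
  Total hydrogens = 14.
Molecular formula: C14H14N2O

C14H14N2O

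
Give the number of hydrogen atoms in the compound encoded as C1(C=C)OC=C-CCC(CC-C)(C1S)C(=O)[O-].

19

Hydrogens are implicit in SMILES; fill each atom to its normal valence:
  5 × C: 2 H each → 10
  5 × C: 1 H each → 5
  2 × C: no H
  2 × O: no H
  1 × C: 3 H
  1 × O (charge -1): no H
  1 × S: 1 H
  Total hydrogens = 19.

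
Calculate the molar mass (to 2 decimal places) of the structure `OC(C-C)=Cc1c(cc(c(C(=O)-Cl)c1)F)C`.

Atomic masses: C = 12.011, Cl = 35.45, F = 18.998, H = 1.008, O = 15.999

Molecular formula: C12H12ClFO2.
M = 12×12.011 + 1×35.45 + 1×18.998 + 12×1.008 + 2×15.999 = 242.67 g/mol.

242.67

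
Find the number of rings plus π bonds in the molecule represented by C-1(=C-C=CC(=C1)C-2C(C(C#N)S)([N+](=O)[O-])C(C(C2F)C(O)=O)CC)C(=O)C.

10

Molecular formula from the SMILES: C18H19FN2O5S.
DoU = (2C + 2 + N − H − X)/2 = (2·18 + 2 + 2 − 19 − 1)/2 = 20/2 = 10.
(Structurally: 2 ring(s) + 8 π bond(s) = 10.)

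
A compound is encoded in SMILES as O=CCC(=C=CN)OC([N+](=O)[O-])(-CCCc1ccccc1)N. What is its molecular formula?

Heavy atoms from the SMILES: 15 C, 3 N, 4 O.
Implicit hydrogens by atom environment:
  5 × C (aromatic): 1 H each → 5
  4 × C: 2 H each → 8
  3 × C: no H
  3 × O: no H
  2 × C: 1 H each → 2
  2 × N: 2 H each → 4
  1 × C (aromatic): no H
  1 × N (charge +1): no H
  1 × O (charge -1): no H
  Total hydrogens = 19.
Molecular formula: C15H19N3O4

C15H19N3O4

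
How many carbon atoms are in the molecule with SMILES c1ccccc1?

The symbol for carbon appears 6 times in the SMILES. Lowercase c denotes aromatic carbon and counts toward C.

6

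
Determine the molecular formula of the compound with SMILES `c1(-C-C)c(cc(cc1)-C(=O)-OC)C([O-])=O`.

Heavy atoms from the SMILES: 11 C, 4 O.
Implicit hydrogens by atom environment:
  3 × C (aromatic): 1 H each → 3
  3 × C (aromatic): no H
  3 × O: no H
  2 × C: 3 H each → 6
  2 × C: no H
  1 × C: 2 H
  1 × O (charge -1): no H
  Total hydrogens = 11.
Net charge -1.
Molecular formula: C11H11O4-

C11H11O4-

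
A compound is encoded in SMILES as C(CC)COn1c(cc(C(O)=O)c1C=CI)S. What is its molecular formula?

Heavy atoms from the SMILES: 11 C, 1 I, 1 N, 3 O, 1 S.
Implicit hydrogens by atom environment:
  3 × C: 2 H each → 6
  3 × C (aromatic): no H
  2 × C: 1 H each → 2
  2 × O: no H
  1 × C: 3 H
  1 × C (aromatic): 1 H
  1 × C: no H
  1 × I: no H
  1 × N (aromatic): no H
  1 × O: 1 H
  1 × S: 1 H
  Total hydrogens = 14.
Molecular formula: C11H14INO3S

C11H14INO3S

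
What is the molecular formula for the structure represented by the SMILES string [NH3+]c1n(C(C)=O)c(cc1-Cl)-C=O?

C7H8ClN2O2+

Heavy atoms from the SMILES: 7 C, 1 Cl, 2 N, 2 O.
Implicit hydrogens by atom environment:
  3 × C (aromatic): no H
  2 × O: no H
  1 × C: 3 H
  1 × C (aromatic): 1 H
  1 × C: 1 H
  1 × C: no H
  1 × Cl: no H
  1 × N (charge +1): 3 H
  1 × N (aromatic): no H
  Total hydrogens = 8.
Net charge +1.
Molecular formula: C7H8ClN2O2+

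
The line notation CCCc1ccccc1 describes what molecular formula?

Heavy atoms from the SMILES: 9 C.
Implicit hydrogens by atom environment:
  5 × C (aromatic): 1 H each → 5
  2 × C: 2 H each → 4
  1 × C: 3 H
  1 × C (aromatic): no H
  Total hydrogens = 12.
Molecular formula: C9H12

C9H12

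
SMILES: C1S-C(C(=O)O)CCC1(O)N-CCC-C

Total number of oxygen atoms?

The symbol for oxygen appears 3 times in the SMILES.

3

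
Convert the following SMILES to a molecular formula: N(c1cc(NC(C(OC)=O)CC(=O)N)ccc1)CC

C13H19N3O3

Heavy atoms from the SMILES: 13 C, 3 N, 3 O.
Implicit hydrogens by atom environment:
  4 × C (aromatic): 1 H each → 4
  3 × O: no H
  2 × C: 3 H each → 6
  2 × C: 2 H each → 4
  2 × C: no H
  2 × C (aromatic): no H
  2 × N: 1 H each → 2
  1 × C: 1 H
  1 × N: 2 H
  Total hydrogens = 19.
Molecular formula: C13H19N3O3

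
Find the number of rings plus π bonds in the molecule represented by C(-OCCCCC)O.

Molecular formula from the SMILES: C6H14O2.
DoU = (2C + 2 + N − H − X)/2 = (2·6 + 2 + 0 − 14 − 0)/2 = 0/2 = 0.
(Structurally: 0 ring(s) + 0 π bond(s) = 0.)

0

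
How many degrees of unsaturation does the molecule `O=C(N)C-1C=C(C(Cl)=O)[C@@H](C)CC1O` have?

Molecular formula from the SMILES: C9H12ClNO3.
DoU = (2C + 2 + N − H − X)/2 = (2·9 + 2 + 1 − 12 − 1)/2 = 8/2 = 4.
(Structurally: 1 ring(s) + 3 π bond(s) = 4.)

4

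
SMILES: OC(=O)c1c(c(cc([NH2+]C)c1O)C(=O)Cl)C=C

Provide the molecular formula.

Heavy atoms from the SMILES: 11 C, 1 Cl, 1 N, 4 O.
Implicit hydrogens by atom environment:
  5 × C (aromatic): no H
  2 × C: no H
  2 × O: 1 H each → 2
  2 × O: no H
  1 × C: 3 H
  1 × C: 2 H
  1 × C (aromatic): 1 H
  1 × C: 1 H
  1 × Cl: no H
  1 × N (charge +1): 2 H
  Total hydrogens = 11.
Net charge +1.
Molecular formula: C11H11ClNO4+

C11H11ClNO4+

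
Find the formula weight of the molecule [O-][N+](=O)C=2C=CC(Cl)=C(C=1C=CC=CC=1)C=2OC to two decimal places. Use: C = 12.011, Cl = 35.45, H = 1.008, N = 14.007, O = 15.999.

263.68

Molecular formula: C13H10ClNO3.
M = 13×12.011 + 1×35.45 + 10×1.008 + 1×14.007 + 3×15.999 = 263.68 g/mol.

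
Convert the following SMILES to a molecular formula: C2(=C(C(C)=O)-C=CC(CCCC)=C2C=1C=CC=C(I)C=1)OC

C19H21IO2

Heavy atoms from the SMILES: 19 C, 1 I, 2 O.
Implicit hydrogens by atom environment:
  6 × C (aromatic): 1 H each → 6
  6 × C (aromatic): no H
  3 × C: 3 H each → 9
  3 × C: 2 H each → 6
  2 × O: no H
  1 × C: no H
  1 × I: no H
  Total hydrogens = 21.
Molecular formula: C19H21IO2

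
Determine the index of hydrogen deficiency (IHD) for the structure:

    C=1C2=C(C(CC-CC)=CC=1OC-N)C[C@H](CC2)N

Molecular formula from the SMILES: C15H24N2O.
DoU = (2C + 2 + N − H − X)/2 = (2·15 + 2 + 2 − 24 − 0)/2 = 10/2 = 5.
(Structurally: 2 ring(s) + 3 π bond(s) = 5.)

5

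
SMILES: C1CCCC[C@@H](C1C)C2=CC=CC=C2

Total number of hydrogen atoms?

Hydrogens are implicit in SMILES; fill each atom to its normal valence:
  5 × C: 2 H each → 10
  5 × C (aromatic): 1 H each → 5
  2 × C: 1 H each → 2
  1 × C: 3 H
  1 × C (aromatic): no H
  Total hydrogens = 20.

20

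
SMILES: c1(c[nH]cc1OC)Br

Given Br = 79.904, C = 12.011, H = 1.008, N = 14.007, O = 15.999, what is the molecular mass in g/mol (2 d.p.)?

Molecular formula: C5H6BrNO.
M = 1×79.904 + 5×12.011 + 6×1.008 + 1×14.007 + 1×15.999 = 176.01 g/mol.

176.01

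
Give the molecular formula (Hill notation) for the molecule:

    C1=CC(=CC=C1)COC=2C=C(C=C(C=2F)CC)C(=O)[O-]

C16H14FO3-

Heavy atoms from the SMILES: 16 C, 1 F, 3 O.
Implicit hydrogens by atom environment:
  7 × C (aromatic): 1 H each → 7
  5 × C (aromatic): no H
  2 × C: 2 H each → 4
  2 × O: no H
  1 × C: 3 H
  1 × C: no H
  1 × F: no H
  1 × O (charge -1): no H
  Total hydrogens = 14.
Net charge -1.
Molecular formula: C16H14FO3-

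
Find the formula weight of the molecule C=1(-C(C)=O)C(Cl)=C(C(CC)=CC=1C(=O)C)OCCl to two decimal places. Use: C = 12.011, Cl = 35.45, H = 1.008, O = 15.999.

Molecular formula: C13H14Cl2O3.
M = 13×12.011 + 2×35.45 + 14×1.008 + 3×15.999 = 289.15 g/mol.

289.15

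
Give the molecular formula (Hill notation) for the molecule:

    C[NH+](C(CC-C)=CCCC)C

C10H22N+

Heavy atoms from the SMILES: 10 C, 1 N.
Implicit hydrogens by atom environment:
  4 × C: 3 H each → 12
  4 × C: 2 H each → 8
  1 × C: 1 H
  1 × C: no H
  1 × N (charge +1): 1 H
  Total hydrogens = 22.
Net charge +1.
Molecular formula: C10H22N+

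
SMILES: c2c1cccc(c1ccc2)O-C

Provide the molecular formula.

Heavy atoms from the SMILES: 11 C, 1 O.
Implicit hydrogens by atom environment:
  7 × C (aromatic): 1 H each → 7
  3 × C (aromatic): no H
  1 × C: 3 H
  1 × O: no H
  Total hydrogens = 10.
Molecular formula: C11H10O

C11H10O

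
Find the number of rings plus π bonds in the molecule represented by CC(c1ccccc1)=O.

5

Molecular formula from the SMILES: C8H8O.
DoU = (2C + 2 + N − H − X)/2 = (2·8 + 2 + 0 − 8 − 0)/2 = 10/2 = 5.
(Structurally: 1 ring(s) + 4 π bond(s) = 5.)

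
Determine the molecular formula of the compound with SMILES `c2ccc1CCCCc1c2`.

C10H12

Heavy atoms from the SMILES: 10 C.
Implicit hydrogens by atom environment:
  4 × C: 2 H each → 8
  4 × C (aromatic): 1 H each → 4
  2 × C (aromatic): no H
  Total hydrogens = 12.
Molecular formula: C10H12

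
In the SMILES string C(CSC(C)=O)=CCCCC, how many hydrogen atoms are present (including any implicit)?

Hydrogens are implicit in SMILES; fill each atom to its normal valence:
  4 × C: 2 H each → 8
  2 × C: 3 H each → 6
  2 × C: 1 H each → 2
  1 × C: no H
  1 × O: no H
  1 × S: no H
  Total hydrogens = 16.

16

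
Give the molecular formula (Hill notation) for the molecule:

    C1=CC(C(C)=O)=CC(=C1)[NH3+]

Heavy atoms from the SMILES: 8 C, 1 N, 1 O.
Implicit hydrogens by atom environment:
  4 × C (aromatic): 1 H each → 4
  2 × C (aromatic): no H
  1 × C: 3 H
  1 × C: no H
  1 × N (charge +1): 3 H
  1 × O: no H
  Total hydrogens = 10.
Net charge +1.
Molecular formula: C8H10NO+

C8H10NO+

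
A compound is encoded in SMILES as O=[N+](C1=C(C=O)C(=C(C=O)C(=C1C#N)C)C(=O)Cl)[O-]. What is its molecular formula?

C11H5ClN2O5

Heavy atoms from the SMILES: 11 C, 1 Cl, 2 N, 5 O.
Implicit hydrogens by atom environment:
  6 × C (aromatic): no H
  4 × O: no H
  2 × C: 1 H each → 2
  2 × C: no H
  1 × C: 3 H
  1 × Cl: no H
  1 × N: no H
  1 × N (charge +1): no H
  1 × O (charge -1): no H
  Total hydrogens = 5.
Molecular formula: C11H5ClN2O5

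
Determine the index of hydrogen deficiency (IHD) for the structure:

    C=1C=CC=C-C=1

4

Molecular formula from the SMILES: C6H6.
DoU = (2C + 2 + N − H − X)/2 = (2·6 + 2 + 0 − 6 − 0)/2 = 8/2 = 4.
(Structurally: 1 ring(s) + 3 π bond(s) = 4.)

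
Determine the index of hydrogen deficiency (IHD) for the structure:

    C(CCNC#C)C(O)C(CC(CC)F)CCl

2

Molecular formula from the SMILES: C12H21ClFNO.
DoU = (2C + 2 + N − H − X)/2 = (2·12 + 2 + 1 − 21 − 2)/2 = 4/2 = 2.
(Structurally: 0 ring(s) + 2 π bond(s) = 2.)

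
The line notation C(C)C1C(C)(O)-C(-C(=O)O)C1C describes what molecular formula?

Heavy atoms from the SMILES: 9 C, 3 O.
Implicit hydrogens by atom environment:
  3 × C: 3 H each → 9
  3 × C: 1 H each → 3
  2 × C: no H
  2 × O: 1 H each → 2
  1 × C: 2 H
  1 × O: no H
  Total hydrogens = 16.
Molecular formula: C9H16O3

C9H16O3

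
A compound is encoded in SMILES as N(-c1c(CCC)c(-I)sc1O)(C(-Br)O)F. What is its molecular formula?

Heavy atoms from the SMILES: 1 Br, 8 C, 1 F, 1 I, 1 N, 2 O, 1 S.
Implicit hydrogens by atom environment:
  4 × C (aromatic): no H
  2 × C: 2 H each → 4
  2 × O: 1 H each → 2
  1 × Br: no H
  1 × C: 3 H
  1 × C: 1 H
  1 × F: no H
  1 × I: no H
  1 × N: no H
  1 × S (aromatic): no H
  Total hydrogens = 10.
Molecular formula: C8H10BrFINO2S

C8H10BrFINO2S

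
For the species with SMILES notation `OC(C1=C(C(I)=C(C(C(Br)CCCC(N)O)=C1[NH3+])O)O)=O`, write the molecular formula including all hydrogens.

C12H17BrIN2O5+

Heavy atoms from the SMILES: 1 Br, 12 C, 1 I, 2 N, 5 O.
Implicit hydrogens by atom environment:
  6 × C (aromatic): no H
  4 × O: 1 H each → 4
  3 × C: 2 H each → 6
  2 × C: 1 H each → 2
  1 × Br: no H
  1 × C: no H
  1 × I: no H
  1 × N (charge +1): 3 H
  1 × N: 2 H
  1 × O: no H
  Total hydrogens = 17.
Net charge +1.
Molecular formula: C12H17BrIN2O5+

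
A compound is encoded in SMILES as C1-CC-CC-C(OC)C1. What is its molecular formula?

C8H16O

Heavy atoms from the SMILES: 8 C, 1 O.
Implicit hydrogens by atom environment:
  6 × C: 2 H each → 12
  1 × C: 3 H
  1 × C: 1 H
  1 × O: no H
  Total hydrogens = 16.
Molecular formula: C8H16O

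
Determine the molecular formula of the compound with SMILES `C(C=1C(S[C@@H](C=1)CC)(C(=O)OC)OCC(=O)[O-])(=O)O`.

C11H13O7S-

Heavy atoms from the SMILES: 11 C, 7 O, 1 S.
Implicit hydrogens by atom environment:
  5 × C: no H
  5 × O: no H
  2 × C: 3 H each → 6
  2 × C: 2 H each → 4
  2 × C: 1 H each → 2
  1 × O: 1 H
  1 × O (charge -1): no H
  1 × S: no H
  Total hydrogens = 13.
Net charge -1.
Molecular formula: C11H13O7S-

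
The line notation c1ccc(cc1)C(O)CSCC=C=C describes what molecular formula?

C12H14OS

Heavy atoms from the SMILES: 12 C, 1 O, 1 S.
Implicit hydrogens by atom environment:
  5 × C (aromatic): 1 H each → 5
  3 × C: 2 H each → 6
  2 × C: 1 H each → 2
  1 × C: no H
  1 × C (aromatic): no H
  1 × O: 1 H
  1 × S: no H
  Total hydrogens = 14.
Molecular formula: C12H14OS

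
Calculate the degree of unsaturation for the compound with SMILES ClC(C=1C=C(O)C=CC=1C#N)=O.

7

Molecular formula from the SMILES: C8H4ClNO2.
DoU = (2C + 2 + N − H − X)/2 = (2·8 + 2 + 1 − 4 − 1)/2 = 14/2 = 7.
(Structurally: 1 ring(s) + 6 π bond(s) = 7.)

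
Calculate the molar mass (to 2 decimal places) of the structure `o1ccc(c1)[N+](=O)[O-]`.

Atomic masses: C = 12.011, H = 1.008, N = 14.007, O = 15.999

Molecular formula: C4H3NO3.
M = 4×12.011 + 3×1.008 + 1×14.007 + 3×15.999 = 113.07 g/mol.

113.07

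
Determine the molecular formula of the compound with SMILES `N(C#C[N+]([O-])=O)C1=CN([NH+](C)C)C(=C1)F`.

Heavy atoms from the SMILES: 8 C, 1 F, 4 N, 2 O.
Implicit hydrogens by atom environment:
  2 × C: 3 H each → 6
  2 × C (aromatic): 1 H each → 2
  2 × C (aromatic): no H
  2 × C: no H
  1 × F: no H
  1 × N (charge +1): 1 H
  1 × N: 1 H
  1 × N (aromatic): no H
  1 × N (charge +1): no H
  1 × O: no H
  1 × O (charge -1): no H
  Total hydrogens = 10.
Net charge +1.
Molecular formula: C8H10FN4O2+

C8H10FN4O2+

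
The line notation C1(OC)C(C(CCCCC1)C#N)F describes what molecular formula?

C10H16FNO

Heavy atoms from the SMILES: 10 C, 1 F, 1 N, 1 O.
Implicit hydrogens by atom environment:
  5 × C: 2 H each → 10
  3 × C: 1 H each → 3
  1 × C: 3 H
  1 × C: no H
  1 × F: no H
  1 × N: no H
  1 × O: no H
  Total hydrogens = 16.
Molecular formula: C10H16FNO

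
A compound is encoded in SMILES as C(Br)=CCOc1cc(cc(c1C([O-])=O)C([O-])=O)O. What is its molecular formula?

Heavy atoms from the SMILES: 1 Br, 11 C, 6 O.
Implicit hydrogens by atom environment:
  4 × C (aromatic): no H
  3 × O: no H
  2 × C (aromatic): 1 H each → 2
  2 × C: 1 H each → 2
  2 × C: no H
  2 × O (charge -1): no H
  1 × Br: no H
  1 × C: 2 H
  1 × O: 1 H
  Total hydrogens = 7.
Net charge -2.
Molecular formula: [C11H7BrO6]2-

[C11H7BrO6]2-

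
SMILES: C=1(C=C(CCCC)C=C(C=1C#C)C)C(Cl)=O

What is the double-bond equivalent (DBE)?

7

Molecular formula from the SMILES: C14H15ClO.
DoU = (2C + 2 + N − H − X)/2 = (2·14 + 2 + 0 − 15 − 1)/2 = 14/2 = 7.
(Structurally: 1 ring(s) + 6 π bond(s) = 7.)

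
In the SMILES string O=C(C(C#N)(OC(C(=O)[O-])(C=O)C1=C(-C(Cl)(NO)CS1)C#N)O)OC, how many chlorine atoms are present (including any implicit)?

1

The symbol for chlorine appears 1 time in the SMILES.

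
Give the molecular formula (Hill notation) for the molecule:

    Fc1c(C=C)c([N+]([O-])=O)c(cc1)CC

C10H10FNO2

Heavy atoms from the SMILES: 10 C, 1 F, 1 N, 2 O.
Implicit hydrogens by atom environment:
  4 × C (aromatic): no H
  2 × C: 2 H each → 4
  2 × C (aromatic): 1 H each → 2
  1 × C: 3 H
  1 × C: 1 H
  1 × F: no H
  1 × N (charge +1): no H
  1 × O: no H
  1 × O (charge -1): no H
  Total hydrogens = 10.
Molecular formula: C10H10FNO2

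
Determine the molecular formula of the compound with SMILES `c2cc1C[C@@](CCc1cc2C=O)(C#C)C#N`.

C14H11NO

Heavy atoms from the SMILES: 14 C, 1 N, 1 O.
Implicit hydrogens by atom environment:
  3 × C: 2 H each → 6
  3 × C (aromatic): 1 H each → 3
  3 × C (aromatic): no H
  3 × C: no H
  2 × C: 1 H each → 2
  1 × N: no H
  1 × O: no H
  Total hydrogens = 11.
Molecular formula: C14H11NO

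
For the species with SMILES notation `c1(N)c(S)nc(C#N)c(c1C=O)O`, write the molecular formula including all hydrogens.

Heavy atoms from the SMILES: 7 C, 3 N, 2 O, 1 S.
Implicit hydrogens by atom environment:
  5 × C (aromatic): no H
  1 × C: 1 H
  1 × C: no H
  1 × N: 2 H
  1 × N (aromatic): no H
  1 × N: no H
  1 × O: 1 H
  1 × O: no H
  1 × S: 1 H
  Total hydrogens = 5.
Molecular formula: C7H5N3O2S

C7H5N3O2S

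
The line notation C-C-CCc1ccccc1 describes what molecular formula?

Heavy atoms from the SMILES: 10 C.
Implicit hydrogens by atom environment:
  5 × C (aromatic): 1 H each → 5
  3 × C: 2 H each → 6
  1 × C: 3 H
  1 × C (aromatic): no H
  Total hydrogens = 14.
Molecular formula: C10H14

C10H14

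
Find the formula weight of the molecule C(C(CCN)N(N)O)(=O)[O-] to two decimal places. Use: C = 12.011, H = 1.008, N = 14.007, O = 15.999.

Molecular formula: C4H10N3O3-.
M = 4×12.011 + 10×1.008 + 3×14.007 + 3×15.999 = 148.14 g/mol.

148.14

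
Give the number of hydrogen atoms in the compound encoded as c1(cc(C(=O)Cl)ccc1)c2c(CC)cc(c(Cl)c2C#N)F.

Hydrogens are implicit in SMILES; fill each atom to its normal valence:
  7 × C (aromatic): no H
  5 × C (aromatic): 1 H each → 5
  2 × C: no H
  2 × Cl: no H
  1 × C: 3 H
  1 × C: 2 H
  1 × F: no H
  1 × N: no H
  1 × O: no H
  Total hydrogens = 10.

10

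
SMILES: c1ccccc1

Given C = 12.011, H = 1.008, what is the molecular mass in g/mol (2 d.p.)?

78.11

Molecular formula: C6H6.
M = 6×12.011 + 6×1.008 = 78.11 g/mol.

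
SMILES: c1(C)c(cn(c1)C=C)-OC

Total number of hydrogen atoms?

Hydrogens are implicit in SMILES; fill each atom to its normal valence:
  2 × C: 3 H each → 6
  2 × C (aromatic): 1 H each → 2
  2 × C (aromatic): no H
  1 × C: 2 H
  1 × C: 1 H
  1 × N (aromatic): no H
  1 × O: no H
  Total hydrogens = 11.

11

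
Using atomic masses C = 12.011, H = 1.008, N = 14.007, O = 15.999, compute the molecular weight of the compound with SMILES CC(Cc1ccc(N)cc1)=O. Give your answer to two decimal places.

Molecular formula: C9H11NO.
M = 9×12.011 + 11×1.008 + 1×14.007 + 1×15.999 = 149.19 g/mol.

149.19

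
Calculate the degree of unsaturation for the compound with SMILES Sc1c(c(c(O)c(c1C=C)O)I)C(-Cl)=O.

6

Molecular formula from the SMILES: C9H6ClIO3S.
DoU = (2C + 2 + N − H − X)/2 = (2·9 + 2 + 0 − 6 − 2)/2 = 12/2 = 6.
(Structurally: 1 ring(s) + 5 π bond(s) = 6.)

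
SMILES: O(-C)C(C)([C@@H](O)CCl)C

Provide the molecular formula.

C6H13ClO2

Heavy atoms from the SMILES: 6 C, 1 Cl, 2 O.
Implicit hydrogens by atom environment:
  3 × C: 3 H each → 9
  1 × C: 2 H
  1 × C: 1 H
  1 × C: no H
  1 × Cl: no H
  1 × O: 1 H
  1 × O: no H
  Total hydrogens = 13.
Molecular formula: C6H13ClO2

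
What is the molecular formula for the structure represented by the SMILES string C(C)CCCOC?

C6H14O

Heavy atoms from the SMILES: 6 C, 1 O.
Implicit hydrogens by atom environment:
  4 × C: 2 H each → 8
  2 × C: 3 H each → 6
  1 × O: no H
  Total hydrogens = 14.
Molecular formula: C6H14O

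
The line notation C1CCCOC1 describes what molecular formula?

Heavy atoms from the SMILES: 5 C, 1 O.
Implicit hydrogens by atom environment:
  5 × C: 2 H each → 10
  1 × O: no H
  Total hydrogens = 10.
Molecular formula: C5H10O

C5H10O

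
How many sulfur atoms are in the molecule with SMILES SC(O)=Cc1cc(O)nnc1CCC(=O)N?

The symbol for sulfur appears 1 time in the SMILES.

1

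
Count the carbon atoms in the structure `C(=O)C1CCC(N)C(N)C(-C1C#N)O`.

The symbol for carbon appears 9 times in the SMILES.

9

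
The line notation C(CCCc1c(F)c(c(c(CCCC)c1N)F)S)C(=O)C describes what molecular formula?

C16H23F2NOS

Heavy atoms from the SMILES: 16 C, 2 F, 1 N, 1 O, 1 S.
Implicit hydrogens by atom environment:
  7 × C: 2 H each → 14
  6 × C (aromatic): no H
  2 × C: 3 H each → 6
  2 × F: no H
  1 × C: no H
  1 × N: 2 H
  1 × O: no H
  1 × S: 1 H
  Total hydrogens = 23.
Molecular formula: C16H23F2NOS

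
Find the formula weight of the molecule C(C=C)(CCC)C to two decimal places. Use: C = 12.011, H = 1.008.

Molecular formula: C7H14.
M = 7×12.011 + 14×1.008 = 98.19 g/mol.

98.19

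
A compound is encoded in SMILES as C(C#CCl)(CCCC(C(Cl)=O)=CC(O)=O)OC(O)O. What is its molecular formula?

C11H12Cl2O6

Heavy atoms from the SMILES: 11 C, 2 Cl, 6 O.
Implicit hydrogens by atom environment:
  5 × C: no H
  3 × C: 2 H each → 6
  3 × C: 1 H each → 3
  3 × O: 1 H each → 3
  3 × O: no H
  2 × Cl: no H
  Total hydrogens = 12.
Molecular formula: C11H12Cl2O6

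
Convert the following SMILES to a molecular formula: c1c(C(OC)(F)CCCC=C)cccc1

C13H17FO

Heavy atoms from the SMILES: 13 C, 1 F, 1 O.
Implicit hydrogens by atom environment:
  5 × C (aromatic): 1 H each → 5
  4 × C: 2 H each → 8
  1 × C: 3 H
  1 × C: 1 H
  1 × C: no H
  1 × C (aromatic): no H
  1 × F: no H
  1 × O: no H
  Total hydrogens = 17.
Molecular formula: C13H17FO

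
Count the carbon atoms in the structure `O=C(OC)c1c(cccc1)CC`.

The symbol for carbon appears 10 times in the SMILES. Lowercase c denotes aromatic carbon and counts toward C.

10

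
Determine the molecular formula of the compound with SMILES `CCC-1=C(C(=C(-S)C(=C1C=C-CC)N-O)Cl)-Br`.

C12H15BrClNOS

Heavy atoms from the SMILES: 1 Br, 12 C, 1 Cl, 1 N, 1 O, 1 S.
Implicit hydrogens by atom environment:
  6 × C (aromatic): no H
  2 × C: 3 H each → 6
  2 × C: 2 H each → 4
  2 × C: 1 H each → 2
  1 × Br: no H
  1 × Cl: no H
  1 × N: 1 H
  1 × O: 1 H
  1 × S: 1 H
  Total hydrogens = 15.
Molecular formula: C12H15BrClNOS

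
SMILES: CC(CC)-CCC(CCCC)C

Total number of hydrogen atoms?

26

Hydrogens are implicit in SMILES; fill each atom to its normal valence:
  6 × C: 2 H each → 12
  4 × C: 3 H each → 12
  2 × C: 1 H each → 2
  Total hydrogens = 26.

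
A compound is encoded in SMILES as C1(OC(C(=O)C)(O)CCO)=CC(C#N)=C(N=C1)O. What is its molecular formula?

C11H12N2O5

Heavy atoms from the SMILES: 11 C, 2 N, 5 O.
Implicit hydrogens by atom environment:
  3 × C (aromatic): no H
  3 × C: no H
  3 × O: 1 H each → 3
  2 × C: 2 H each → 4
  2 × C (aromatic): 1 H each → 2
  2 × O: no H
  1 × C: 3 H
  1 × N (aromatic): no H
  1 × N: no H
  Total hydrogens = 12.
Molecular formula: C11H12N2O5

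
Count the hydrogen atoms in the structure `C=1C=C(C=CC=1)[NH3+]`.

8

Hydrogens are implicit in SMILES; fill each atom to its normal valence:
  5 × C (aromatic): 1 H each → 5
  1 × C (aromatic): no H
  1 × N (charge +1): 3 H
  Total hydrogens = 8.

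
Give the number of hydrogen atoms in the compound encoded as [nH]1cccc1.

Hydrogens are implicit in SMILES; fill each atom to its normal valence:
  4 × C (aromatic): 1 H each → 4
  1 × N (aromatic): 1 H
  Total hydrogens = 5.

5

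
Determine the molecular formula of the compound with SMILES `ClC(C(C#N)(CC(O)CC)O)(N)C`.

C8H15ClN2O2

Heavy atoms from the SMILES: 8 C, 1 Cl, 2 N, 2 O.
Implicit hydrogens by atom environment:
  3 × C: no H
  2 × C: 3 H each → 6
  2 × C: 2 H each → 4
  2 × O: 1 H each → 2
  1 × C: 1 H
  1 × Cl: no H
  1 × N: 2 H
  1 × N: no H
  Total hydrogens = 15.
Molecular formula: C8H15ClN2O2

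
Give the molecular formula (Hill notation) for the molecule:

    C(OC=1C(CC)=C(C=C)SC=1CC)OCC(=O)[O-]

Heavy atoms from the SMILES: 13 C, 4 O, 1 S.
Implicit hydrogens by atom environment:
  5 × C: 2 H each → 10
  4 × C (aromatic): no H
  3 × O: no H
  2 × C: 3 H each → 6
  1 × C: 1 H
  1 × C: no H
  1 × O (charge -1): no H
  1 × S (aromatic): no H
  Total hydrogens = 17.
Net charge -1.
Molecular formula: C13H17O4S-

C13H17O4S-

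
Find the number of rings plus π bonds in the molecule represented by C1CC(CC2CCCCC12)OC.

2

Molecular formula from the SMILES: C11H20O.
DoU = (2C + 2 + N − H − X)/2 = (2·11 + 2 + 0 − 20 − 0)/2 = 4/2 = 2.
(Structurally: 2 ring(s) + 0 π bond(s) = 2.)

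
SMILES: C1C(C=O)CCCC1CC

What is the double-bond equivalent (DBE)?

Molecular formula from the SMILES: C9H16O.
DoU = (2C + 2 + N − H − X)/2 = (2·9 + 2 + 0 − 16 − 0)/2 = 4/2 = 2.
(Structurally: 1 ring(s) + 1 π bond(s) = 2.)

2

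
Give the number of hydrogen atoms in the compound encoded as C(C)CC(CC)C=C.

16

Hydrogens are implicit in SMILES; fill each atom to its normal valence:
  4 × C: 2 H each → 8
  2 × C: 3 H each → 6
  2 × C: 1 H each → 2
  Total hydrogens = 16.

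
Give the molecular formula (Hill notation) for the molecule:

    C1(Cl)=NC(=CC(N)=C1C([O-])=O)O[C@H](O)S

C7H6ClN2O4S-

Heavy atoms from the SMILES: 7 C, 1 Cl, 2 N, 4 O, 1 S.
Implicit hydrogens by atom environment:
  4 × C (aromatic): no H
  2 × O: no H
  1 × C (aromatic): 1 H
  1 × C: 1 H
  1 × C: no H
  1 × Cl: no H
  1 × N: 2 H
  1 × N (aromatic): no H
  1 × O: 1 H
  1 × O (charge -1): no H
  1 × S: 1 H
  Total hydrogens = 6.
Net charge -1.
Molecular formula: C7H6ClN2O4S-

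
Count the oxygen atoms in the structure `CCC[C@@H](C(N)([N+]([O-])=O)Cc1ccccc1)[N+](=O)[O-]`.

4

The symbol for oxygen appears 4 times in the SMILES.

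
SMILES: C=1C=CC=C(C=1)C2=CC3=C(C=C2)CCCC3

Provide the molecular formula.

Heavy atoms from the SMILES: 16 C.
Implicit hydrogens by atom environment:
  8 × C (aromatic): 1 H each → 8
  4 × C: 2 H each → 8
  4 × C (aromatic): no H
  Total hydrogens = 16.
Molecular formula: C16H16

C16H16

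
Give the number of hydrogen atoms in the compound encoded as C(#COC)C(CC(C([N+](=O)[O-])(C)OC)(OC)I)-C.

18

Hydrogens are implicit in SMILES; fill each atom to its normal valence:
  5 × C: 3 H each → 15
  4 × C: no H
  4 × O: no H
  1 × C: 2 H
  1 × C: 1 H
  1 × I: no H
  1 × N (charge +1): no H
  1 × O (charge -1): no H
  Total hydrogens = 18.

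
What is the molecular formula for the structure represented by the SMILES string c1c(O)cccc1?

Heavy atoms from the SMILES: 6 C, 1 O.
Implicit hydrogens by atom environment:
  5 × C (aromatic): 1 H each → 5
  1 × C (aromatic): no H
  1 × O: 1 H
  Total hydrogens = 6.
Molecular formula: C6H6O

C6H6O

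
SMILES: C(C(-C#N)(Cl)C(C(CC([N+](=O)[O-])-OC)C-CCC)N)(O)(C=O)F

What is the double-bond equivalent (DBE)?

4

Molecular formula from the SMILES: C13H21ClFN3O5.
DoU = (2C + 2 + N − H − X)/2 = (2·13 + 2 + 3 − 21 − 2)/2 = 8/2 = 4.
(Structurally: 0 ring(s) + 4 π bond(s) = 4.)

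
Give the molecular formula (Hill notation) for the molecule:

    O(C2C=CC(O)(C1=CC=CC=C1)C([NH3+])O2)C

C12H16NO3+

Heavy atoms from the SMILES: 12 C, 1 N, 3 O.
Implicit hydrogens by atom environment:
  5 × C (aromatic): 1 H each → 5
  4 × C: 1 H each → 4
  2 × O: no H
  1 × C: 3 H
  1 × C: no H
  1 × C (aromatic): no H
  1 × N (charge +1): 3 H
  1 × O: 1 H
  Total hydrogens = 16.
Net charge +1.
Molecular formula: C12H16NO3+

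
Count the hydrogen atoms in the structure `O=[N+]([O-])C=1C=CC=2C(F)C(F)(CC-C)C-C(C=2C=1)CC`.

Hydrogens are implicit in SMILES; fill each atom to its normal valence:
  4 × C: 2 H each → 8
  3 × C (aromatic): 1 H each → 3
  3 × C (aromatic): no H
  2 × C: 3 H each → 6
  2 × C: 1 H each → 2
  2 × F: no H
  1 × C: no H
  1 × N (charge +1): no H
  1 × O: no H
  1 × O (charge -1): no H
  Total hydrogens = 19.

19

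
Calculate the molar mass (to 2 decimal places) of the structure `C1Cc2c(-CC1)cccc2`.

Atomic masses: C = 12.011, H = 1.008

132.21

Molecular formula: C10H12.
M = 10×12.011 + 12×1.008 = 132.21 g/mol.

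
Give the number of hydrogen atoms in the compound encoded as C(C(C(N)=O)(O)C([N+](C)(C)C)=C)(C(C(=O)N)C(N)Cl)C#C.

22

Hydrogens are implicit in SMILES; fill each atom to its normal valence:
  5 × C: no H
  4 × C: 1 H each → 4
  3 × C: 3 H each → 9
  3 × N: 2 H each → 6
  2 × O: no H
  1 × C: 2 H
  1 × Cl: no H
  1 × N (charge +1): no H
  1 × O: 1 H
  Total hydrogens = 22.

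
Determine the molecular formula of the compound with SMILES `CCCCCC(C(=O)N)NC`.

Heavy atoms from the SMILES: 8 C, 2 N, 1 O.
Implicit hydrogens by atom environment:
  4 × C: 2 H each → 8
  2 × C: 3 H each → 6
  1 × C: 1 H
  1 × C: no H
  1 × N: 2 H
  1 × N: 1 H
  1 × O: no H
  Total hydrogens = 18.
Molecular formula: C8H18N2O

C8H18N2O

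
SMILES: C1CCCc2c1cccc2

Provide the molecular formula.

C10H12

Heavy atoms from the SMILES: 10 C.
Implicit hydrogens by atom environment:
  4 × C: 2 H each → 8
  4 × C (aromatic): 1 H each → 4
  2 × C (aromatic): no H
  Total hydrogens = 12.
Molecular formula: C10H12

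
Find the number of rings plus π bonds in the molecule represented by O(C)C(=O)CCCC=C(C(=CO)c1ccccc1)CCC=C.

8

Molecular formula from the SMILES: C19H24O3.
DoU = (2C + 2 + N − H − X)/2 = (2·19 + 2 + 0 − 24 − 0)/2 = 16/2 = 8.
(Structurally: 1 ring(s) + 7 π bond(s) = 8.)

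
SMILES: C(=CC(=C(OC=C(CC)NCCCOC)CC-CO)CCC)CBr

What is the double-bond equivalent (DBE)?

Molecular formula from the SMILES: C19H34BrNO3.
DoU = (2C + 2 + N − H − X)/2 = (2·19 + 2 + 1 − 34 − 1)/2 = 6/2 = 3.
(Structurally: 0 ring(s) + 3 π bond(s) = 3.)

3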